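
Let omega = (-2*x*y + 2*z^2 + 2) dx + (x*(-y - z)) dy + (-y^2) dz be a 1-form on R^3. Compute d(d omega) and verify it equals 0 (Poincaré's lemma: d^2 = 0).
d(d omega) = 0

Step 1: d omega = sum_{i<j} (∂f_j/∂x_i - ∂f_i/∂x_j) dx_i ∧ dx_j:
  coeff of dx ∧ dy: 2*x - y - z
  coeff of dx ∧ dz: -4*z
  coeff of dy ∧ dz: x - 2*y
Step 2: Apply d again to each 2-form coefficient. The only possible 3-form in R^3 is dx ∧ dy ∧ dz, with coefficient
  ∂(coeff of dy∧dz)/∂x - ∂(coeff of dx∧dz)/∂y + ∂(coeff of dx∧dy)/∂z
  = ∂/∂x (x - 2*y) - ∂/∂y (-4*z) + ∂/∂z (2*x - y - z).
Each of these terms simplifies to sums of mixed partials that cancel in pairs. The result is 0 (by equality of mixed partials for smooth functions — Schwarz / Clairaut).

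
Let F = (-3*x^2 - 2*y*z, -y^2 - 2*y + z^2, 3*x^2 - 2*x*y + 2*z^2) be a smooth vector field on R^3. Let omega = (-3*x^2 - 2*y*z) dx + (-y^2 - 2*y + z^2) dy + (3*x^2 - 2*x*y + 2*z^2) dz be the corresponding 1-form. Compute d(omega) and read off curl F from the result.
d(omega) = (-2*x - 2*z) dy ∧ dz + (-6*x) dz ∧ dx + (2*z) dx ∧ dy; curl F = (-2*x - 2*z, -6*x, 2*z)

d omega = sum_{i<j} (∂f_j/∂x_i - ∂f_i/∂x_j) dx_i ∧ dx_j. Under the identification (dy ∧ dz, dz ∧ dx, dx ∧ dy) ↔ (e_x, e_y, e_z), the coefficients are exactly the components of curl F. Compute:
  ∂R/∂y - ∂Q/∂z = (-2*x) - (2*z) = -2*x - 2*z
  ∂P/∂z - ∂R/∂x = (-2*y) - (6*x - 2*y) = -6*x
  ∂Q/∂x - ∂P/∂y = (0) - (-2*z) = 2*z.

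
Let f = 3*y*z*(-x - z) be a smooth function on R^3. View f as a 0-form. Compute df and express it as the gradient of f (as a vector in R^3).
df = (-3*y*z) dx + (3*z*(-x - z)) dy + (3*y*(-x - 2*z)) dz; grad f = (-3*y*z, 3*z*(-x - z), 3*y*(-x - 2*z))

For a 0-form f, d f = (∂f/∂x) dx + (∂f/∂y) dy + (∂f/∂z) dz. The components of the vector representation are exactly the entries of grad f in Cartesian coordinates:
  ∂f/∂x = -3*y*z
  ∂f/∂y = 3*z*(-x - z)
  ∂f/∂z = 3*y*(-x - 2*z).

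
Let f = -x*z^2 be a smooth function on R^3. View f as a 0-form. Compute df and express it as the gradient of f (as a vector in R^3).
df = (-z^2) dx + (0) dy + (-2*x*z) dz; grad f = (-z^2, 0, -2*x*z)

For a 0-form f, d f = (∂f/∂x) dx + (∂f/∂y) dy + (∂f/∂z) dz. The components of the vector representation are exactly the entries of grad f in Cartesian coordinates:
  ∂f/∂x = -z^2
  ∂f/∂y = 0
  ∂f/∂z = -2*x*z.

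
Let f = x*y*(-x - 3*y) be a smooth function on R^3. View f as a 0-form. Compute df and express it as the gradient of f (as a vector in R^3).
df = (y*(-2*x - 3*y)) dx + (x*(-x - 6*y)) dy + (0) dz; grad f = (y*(-2*x - 3*y), x*(-x - 6*y), 0)

For a 0-form f, d f = (∂f/∂x) dx + (∂f/∂y) dy + (∂f/∂z) dz. The components of the vector representation are exactly the entries of grad f in Cartesian coordinates:
  ∂f/∂x = y*(-2*x - 3*y)
  ∂f/∂y = x*(-x - 6*y)
  ∂f/∂z = 0.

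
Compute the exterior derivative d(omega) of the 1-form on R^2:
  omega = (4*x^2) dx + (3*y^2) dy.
d(omega) = 0

For a 1-form omega = sum_i f_i dx_i, the exterior derivative is
  d(omega) = sum_{i < j} (∂f_j/∂x_i - ∂f_i/∂x_j) dx_i ∧ dx_j.

Assembling: d(omega) = 0.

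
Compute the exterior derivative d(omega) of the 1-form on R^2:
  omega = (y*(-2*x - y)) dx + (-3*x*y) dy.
d(omega) = (2*x - y) dx ∧ dy

For a 1-form omega = sum_i f_i dx_i, the exterior derivative is
  d(omega) = sum_{i < j} (∂f_j/∂x_i - ∂f_i/∂x_j) dx_i ∧ dx_j.
  coefficient of dx ∧ dy: ∂f_2/∂x - ∂f_1/∂y = ∂(-3*x*y)/∂x - ∂(y*(-2*x - y))/∂y = 2*x - y
Assembling: d(omega) = (2*x - y) dx ∧ dy.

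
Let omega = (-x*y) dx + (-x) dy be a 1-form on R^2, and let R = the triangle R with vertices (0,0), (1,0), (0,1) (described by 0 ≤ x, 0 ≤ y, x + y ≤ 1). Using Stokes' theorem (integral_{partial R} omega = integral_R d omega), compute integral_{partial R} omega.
integral_(partial R) omega = -1/3

Stokes: integral_partial_R omega = integral_R d omega with d omega = (∂Q/∂x - ∂P/∂y) dx ∧ dy.
  ∂Q/∂x = -1
  ∂P/∂y = -x
  integrand = ∂Q/∂x - ∂P/∂y = x - 1.
Integrating over R: integral_0^1 integral_0^{1-x} (x - 1) dy dx = -1/3.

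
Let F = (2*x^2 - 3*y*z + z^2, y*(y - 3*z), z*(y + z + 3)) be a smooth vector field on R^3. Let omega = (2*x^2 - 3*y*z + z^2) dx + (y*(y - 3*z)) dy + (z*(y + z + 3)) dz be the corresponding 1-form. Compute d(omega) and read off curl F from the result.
d(omega) = (3*y + z) dy ∧ dz + (-3*y + 2*z) dz ∧ dx + (3*z) dx ∧ dy; curl F = (3*y + z, -3*y + 2*z, 3*z)

d omega = sum_{i<j} (∂f_j/∂x_i - ∂f_i/∂x_j) dx_i ∧ dx_j. Under the identification (dy ∧ dz, dz ∧ dx, dx ∧ dy) ↔ (e_x, e_y, e_z), the coefficients are exactly the components of curl F. Compute:
  ∂R/∂y - ∂Q/∂z = (z) - (-3*y) = 3*y + z
  ∂P/∂z - ∂R/∂x = (-3*y + 2*z) - (0) = -3*y + 2*z
  ∂Q/∂x - ∂P/∂y = (0) - (-3*z) = 3*z.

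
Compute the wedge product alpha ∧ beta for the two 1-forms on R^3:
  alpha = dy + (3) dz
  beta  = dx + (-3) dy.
alpha ∧ beta = (-1) dx ∧ dy + (-3) dx ∧ dz + (9) dy ∧ dz

Distribute the wedge, using dx_i ∧ dx_j = -dx_j ∧ dx_i and dx_i ∧ dx_i = 0. For each pair (i, j) with i < j, the coefficient of dx_i ∧ dx_j in alpha ∧ beta is (alpha_i * beta_j - alpha_j * beta_i). Collecting: alpha ∧ beta = (-1) dx ∧ dy + (-3) dx ∧ dz + (9) dy ∧ dz.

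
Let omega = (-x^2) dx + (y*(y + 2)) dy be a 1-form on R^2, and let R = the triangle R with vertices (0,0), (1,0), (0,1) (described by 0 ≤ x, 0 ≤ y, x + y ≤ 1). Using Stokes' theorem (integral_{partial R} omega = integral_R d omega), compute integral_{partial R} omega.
integral_(partial R) omega = 0

Stokes: integral_partial_R omega = integral_R d omega with d omega = (∂Q/∂x - ∂P/∂y) dx ∧ dy.
  ∂Q/∂x = 0
  ∂P/∂y = 0
  integrand = ∂Q/∂x - ∂P/∂y = 0.
Integrating over R: integral_0^1 integral_0^{1-x} (0) dy dx = 0.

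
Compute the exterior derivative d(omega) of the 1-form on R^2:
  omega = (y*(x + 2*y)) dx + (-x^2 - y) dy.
d(omega) = (-3*x - 4*y) dx ∧ dy

For a 1-form omega = sum_i f_i dx_i, the exterior derivative is
  d(omega) = sum_{i < j} (∂f_j/∂x_i - ∂f_i/∂x_j) dx_i ∧ dx_j.
  coefficient of dx ∧ dy: ∂f_2/∂x - ∂f_1/∂y = ∂(-x^2 - y)/∂x - ∂(y*(x + 2*y))/∂y = -3*x - 4*y
Assembling: d(omega) = (-3*x - 4*y) dx ∧ dy.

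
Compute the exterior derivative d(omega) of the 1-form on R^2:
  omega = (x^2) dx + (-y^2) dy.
d(omega) = 0

For a 1-form omega = sum_i f_i dx_i, the exterior derivative is
  d(omega) = sum_{i < j} (∂f_j/∂x_i - ∂f_i/∂x_j) dx_i ∧ dx_j.

Assembling: d(omega) = 0.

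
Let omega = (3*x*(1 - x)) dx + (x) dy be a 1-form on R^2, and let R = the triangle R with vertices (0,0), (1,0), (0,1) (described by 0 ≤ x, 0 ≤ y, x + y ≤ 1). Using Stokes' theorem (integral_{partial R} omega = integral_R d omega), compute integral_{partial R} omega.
integral_(partial R) omega = 1/2

Stokes: integral_partial_R omega = integral_R d omega with d omega = (∂Q/∂x - ∂P/∂y) dx ∧ dy.
  ∂Q/∂x = 1
  ∂P/∂y = 0
  integrand = ∂Q/∂x - ∂P/∂y = 1.
Integrating over R: integral_0^1 integral_0^{1-x} (1) dy dx = 1/2.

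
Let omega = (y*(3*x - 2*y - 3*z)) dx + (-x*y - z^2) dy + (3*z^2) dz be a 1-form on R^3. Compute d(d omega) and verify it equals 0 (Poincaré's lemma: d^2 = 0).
d(d omega) = 0

Step 1: d omega = sum_{i<j} (∂f_j/∂x_i - ∂f_i/∂x_j) dx_i ∧ dx_j:
  coeff of dx ∧ dy: -3*x + 3*y + 3*z
  coeff of dx ∧ dz: 3*y
  coeff of dy ∧ dz: 2*z
Step 2: Apply d again to each 2-form coefficient. The only possible 3-form in R^3 is dx ∧ dy ∧ dz, with coefficient
  ∂(coeff of dy∧dz)/∂x - ∂(coeff of dx∧dz)/∂y + ∂(coeff of dx∧dy)/∂z
  = ∂/∂x (2*z) - ∂/∂y (3*y) + ∂/∂z (-3*x + 3*y + 3*z).
Each of these terms simplifies to sums of mixed partials that cancel in pairs. The result is 0 (by equality of mixed partials for smooth functions — Schwarz / Clairaut).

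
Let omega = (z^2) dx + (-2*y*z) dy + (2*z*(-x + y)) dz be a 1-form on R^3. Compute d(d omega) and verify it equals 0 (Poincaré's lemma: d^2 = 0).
d(d omega) = 0

Step 1: d omega = sum_{i<j} (∂f_j/∂x_i - ∂f_i/∂x_j) dx_i ∧ dx_j:
  coeff of dx ∧ dy: 0
  coeff of dx ∧ dz: -4*z
  coeff of dy ∧ dz: 2*y + 2*z
Step 2: Apply d again to each 2-form coefficient. The only possible 3-form in R^3 is dx ∧ dy ∧ dz, with coefficient
  ∂(coeff of dy∧dz)/∂x - ∂(coeff of dx∧dz)/∂y + ∂(coeff of dx∧dy)/∂z
  = ∂/∂x (2*y + 2*z) - ∂/∂y (-4*z) + ∂/∂z (0).
Each of these terms simplifies to sums of mixed partials that cancel in pairs. The result is 0 (by equality of mixed partials for smooth functions — Schwarz / Clairaut).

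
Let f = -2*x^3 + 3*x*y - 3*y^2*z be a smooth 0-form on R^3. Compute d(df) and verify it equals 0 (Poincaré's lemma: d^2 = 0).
d(df) = 0

Step 1: df = sum_i (∂f/∂x_i) dx_i = (-6*x^2 + 3*y) dx + (3*x - 6*y*z) dy + (-3*y^2) dz.
Step 2: Apply d again. Using the 1-form formula, the coefficient of dx ∧ dy in d(df) is ∂^2 f/∂x ∂y - ∂^2 f/∂y ∂x = (3) - (3) = 0 (equality of mixed partials for smooth f).
Similarly for dx ∧ dz and dy ∧ dz — all coefficients vanish. So d(df) = 0.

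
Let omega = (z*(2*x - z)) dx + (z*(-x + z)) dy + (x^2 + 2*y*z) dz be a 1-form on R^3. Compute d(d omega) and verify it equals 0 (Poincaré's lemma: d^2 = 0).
d(d omega) = 0

Step 1: d omega = sum_{i<j} (∂f_j/∂x_i - ∂f_i/∂x_j) dx_i ∧ dx_j:
  coeff of dx ∧ dy: -z
  coeff of dx ∧ dz: 2*z
  coeff of dy ∧ dz: x
Step 2: Apply d again to each 2-form coefficient. The only possible 3-form in R^3 is dx ∧ dy ∧ dz, with coefficient
  ∂(coeff of dy∧dz)/∂x - ∂(coeff of dx∧dz)/∂y + ∂(coeff of dx∧dy)/∂z
  = ∂/∂x (x) - ∂/∂y (2*z) + ∂/∂z (-z).
Each of these terms simplifies to sums of mixed partials that cancel in pairs. The result is 0 (by equality of mixed partials for smooth functions — Schwarz / Clairaut).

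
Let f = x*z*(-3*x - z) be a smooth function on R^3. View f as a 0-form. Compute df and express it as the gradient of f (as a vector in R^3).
df = (z*(-6*x - z)) dx + (0) dy + (x*(-3*x - 2*z)) dz; grad f = (z*(-6*x - z), 0, x*(-3*x - 2*z))

For a 0-form f, d f = (∂f/∂x) dx + (∂f/∂y) dy + (∂f/∂z) dz. The components of the vector representation are exactly the entries of grad f in Cartesian coordinates:
  ∂f/∂x = z*(-6*x - z)
  ∂f/∂y = 0
  ∂f/∂z = x*(-3*x - 2*z).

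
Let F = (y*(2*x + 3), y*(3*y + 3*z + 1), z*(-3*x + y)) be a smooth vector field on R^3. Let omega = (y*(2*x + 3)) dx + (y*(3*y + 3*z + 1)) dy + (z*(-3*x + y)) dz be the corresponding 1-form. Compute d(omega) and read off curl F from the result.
d(omega) = (-3*y + z) dy ∧ dz + (3*z) dz ∧ dx + (-2*x - 3) dx ∧ dy; curl F = (-3*y + z, 3*z, -2*x - 3)

d omega = sum_{i<j} (∂f_j/∂x_i - ∂f_i/∂x_j) dx_i ∧ dx_j. Under the identification (dy ∧ dz, dz ∧ dx, dx ∧ dy) ↔ (e_x, e_y, e_z), the coefficients are exactly the components of curl F. Compute:
  ∂R/∂y - ∂Q/∂z = (z) - (3*y) = -3*y + z
  ∂P/∂z - ∂R/∂x = (0) - (-3*z) = 3*z
  ∂Q/∂x - ∂P/∂y = (0) - (2*x + 3) = -2*x - 3.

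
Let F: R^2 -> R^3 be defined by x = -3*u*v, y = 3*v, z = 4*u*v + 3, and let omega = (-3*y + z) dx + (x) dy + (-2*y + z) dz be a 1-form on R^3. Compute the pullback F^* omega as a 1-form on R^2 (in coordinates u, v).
F^* omega = (v*(4*u*v + 3*v + 3)) du + (u*(4*u*v - 6*v + 3)) dv

Using F^*(f dg) = (f ∘ F) d(g ∘ F), substitute each coordinate x_i by F_i(u, v) in f_i, and replace dx_i by d F_i = (∂F_i/∂u) du + (∂F_i/∂v) dv.
  For the x component: f_1(F) = 4*u*v - 9*v + 3; d F_1 = (-3*v) du + (-3*u) dv
  For the y component: f_2(F) = -3*u*v; d F_2 = (0) du + (3) dv
  For the z component: f_3(F) = 4*u*v - 6*v + 3; d F_3 = (4*v) du + (4*u) dv
Combining and collecting du, dv coefficients:
  coeff of du: v*(4*u*v + 3*v + 3)
  coeff of dv: u*(4*u*v - 6*v + 3)
F^* omega = (v*(4*u*v + 3*v + 3)) du + (u*(4*u*v - 6*v + 3)) dv.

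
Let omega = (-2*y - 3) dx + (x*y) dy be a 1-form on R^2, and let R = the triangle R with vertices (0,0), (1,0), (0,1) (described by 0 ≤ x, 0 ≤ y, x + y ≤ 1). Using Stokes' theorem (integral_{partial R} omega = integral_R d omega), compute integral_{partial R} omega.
integral_(partial R) omega = 7/6

Stokes: integral_partial_R omega = integral_R d omega with d omega = (∂Q/∂x - ∂P/∂y) dx ∧ dy.
  ∂Q/∂x = y
  ∂P/∂y = -2
  integrand = ∂Q/∂x - ∂P/∂y = y + 2.
Integrating over R: integral_0^1 integral_0^{1-x} (y + 2) dy dx = 7/6.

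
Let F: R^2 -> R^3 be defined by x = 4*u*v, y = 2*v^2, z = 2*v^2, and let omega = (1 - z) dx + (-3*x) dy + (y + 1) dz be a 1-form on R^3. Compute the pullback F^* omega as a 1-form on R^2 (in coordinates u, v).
F^* omega = (-8*v^3 + 4*v) du + (-56*u*v^2 + 4*u + 8*v^3 + 4*v) dv

Using F^*(f dg) = (f ∘ F) d(g ∘ F), substitute each coordinate x_i by F_i(u, v) in f_i, and replace dx_i by d F_i = (∂F_i/∂u) du + (∂F_i/∂v) dv.
  For the x component: f_1(F) = 1 - 2*v^2; d F_1 = (4*v) du + (4*u) dv
  For the y component: f_2(F) = -12*u*v; d F_2 = (0) du + (4*v) dv
  For the z component: f_3(F) = 2*v^2 + 1; d F_3 = (0) du + (4*v) dv
Combining and collecting du, dv coefficients:
  coeff of du: -8*v^3 + 4*v
  coeff of dv: -56*u*v^2 + 4*u + 8*v^3 + 4*v
F^* omega = (-8*v^3 + 4*v) du + (-56*u*v^2 + 4*u + 8*v^3 + 4*v) dv.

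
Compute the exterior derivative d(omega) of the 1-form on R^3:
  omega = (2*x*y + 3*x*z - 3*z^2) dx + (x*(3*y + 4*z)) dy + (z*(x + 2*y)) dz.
d(omega) = (-2*x + 3*y + 4*z) dx ∧ dy + (-3*x + 7*z) dx ∧ dz + (-4*x + 2*z) dy ∧ dz

For a 1-form omega = sum_i f_i dx_i, the exterior derivative is
  d(omega) = sum_{i < j} (∂f_j/∂x_i - ∂f_i/∂x_j) dx_i ∧ dx_j.
  coefficient of dx ∧ dy: ∂f_2/∂x - ∂f_1/∂y = ∂(x*(3*y + 4*z))/∂x - ∂(2*x*y + 3*x*z - 3*z^2)/∂y = -2*x + 3*y + 4*z
  coefficient of dx ∧ dz: ∂f_3/∂x - ∂f_1/∂z = ∂(z*(x + 2*y))/∂x - ∂(2*x*y + 3*x*z - 3*z^2)/∂z = -3*x + 7*z
  coefficient of dy ∧ dz: ∂f_3/∂y - ∂f_2/∂z = ∂(z*(x + 2*y))/∂y - ∂(x*(3*y + 4*z))/∂z = -4*x + 2*z
Assembling: d(omega) = (-2*x + 3*y + 4*z) dx ∧ dy + (-3*x + 7*z) dx ∧ dz + (-4*x + 2*z) dy ∧ dz.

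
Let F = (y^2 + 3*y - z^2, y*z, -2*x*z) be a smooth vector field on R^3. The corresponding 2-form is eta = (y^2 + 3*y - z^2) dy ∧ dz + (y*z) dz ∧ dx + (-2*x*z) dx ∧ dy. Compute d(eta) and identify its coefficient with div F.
d(eta) = (-2*x + z) dx ∧ dy ∧ dz; div F = -2*x + z

For a 2-form in R^3 of the form above, applying d gives a 3-form with coefficient ∂P/∂x + ∂Q/∂y + ∂R/∂z:
  ∂P/∂x = 0
  ∂Q/∂y = z
  ∂R/∂z = -2*x
Sum = -2*x + z, which is exactly div F.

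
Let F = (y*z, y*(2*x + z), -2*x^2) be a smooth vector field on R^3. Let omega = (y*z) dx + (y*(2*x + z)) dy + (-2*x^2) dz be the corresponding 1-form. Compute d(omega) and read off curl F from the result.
d(omega) = (-y) dy ∧ dz + (4*x + y) dz ∧ dx + (2*y - z) dx ∧ dy; curl F = (-y, 4*x + y, 2*y - z)

d omega = sum_{i<j} (∂f_j/∂x_i - ∂f_i/∂x_j) dx_i ∧ dx_j. Under the identification (dy ∧ dz, dz ∧ dx, dx ∧ dy) ↔ (e_x, e_y, e_z), the coefficients are exactly the components of curl F. Compute:
  ∂R/∂y - ∂Q/∂z = (0) - (y) = -y
  ∂P/∂z - ∂R/∂x = (y) - (-4*x) = 4*x + y
  ∂Q/∂x - ∂P/∂y = (2*y) - (z) = 2*y - z.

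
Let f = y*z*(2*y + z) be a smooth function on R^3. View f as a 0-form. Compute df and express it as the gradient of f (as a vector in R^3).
df = (0) dx + (z*(4*y + z)) dy + (2*y*(y + z)) dz; grad f = (0, z*(4*y + z), 2*y*(y + z))

For a 0-form f, d f = (∂f/∂x) dx + (∂f/∂y) dy + (∂f/∂z) dz. The components of the vector representation are exactly the entries of grad f in Cartesian coordinates:
  ∂f/∂x = 0
  ∂f/∂y = z*(4*y + z)
  ∂f/∂z = 2*y*(y + z).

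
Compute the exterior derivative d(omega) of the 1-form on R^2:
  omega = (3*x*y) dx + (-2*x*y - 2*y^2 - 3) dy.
d(omega) = (-3*x - 2*y) dx ∧ dy

For a 1-form omega = sum_i f_i dx_i, the exterior derivative is
  d(omega) = sum_{i < j} (∂f_j/∂x_i - ∂f_i/∂x_j) dx_i ∧ dx_j.
  coefficient of dx ∧ dy: ∂f_2/∂x - ∂f_1/∂y = ∂(-2*x*y - 2*y^2 - 3)/∂x - ∂(3*x*y)/∂y = -3*x - 2*y
Assembling: d(omega) = (-3*x - 2*y) dx ∧ dy.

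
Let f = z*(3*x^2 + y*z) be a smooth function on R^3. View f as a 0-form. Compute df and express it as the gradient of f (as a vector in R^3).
df = (6*x*z) dx + (z^2) dy + (3*x^2 + 2*y*z) dz; grad f = (6*x*z, z^2, 3*x^2 + 2*y*z)

For a 0-form f, d f = (∂f/∂x) dx + (∂f/∂y) dy + (∂f/∂z) dz. The components of the vector representation are exactly the entries of grad f in Cartesian coordinates:
  ∂f/∂x = 6*x*z
  ∂f/∂y = z^2
  ∂f/∂z = 3*x^2 + 2*y*z.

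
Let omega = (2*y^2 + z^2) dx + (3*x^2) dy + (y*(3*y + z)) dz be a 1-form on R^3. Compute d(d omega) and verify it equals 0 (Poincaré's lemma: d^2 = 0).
d(d omega) = 0

Step 1: d omega = sum_{i<j} (∂f_j/∂x_i - ∂f_i/∂x_j) dx_i ∧ dx_j:
  coeff of dx ∧ dy: 6*x - 4*y
  coeff of dx ∧ dz: -2*z
  coeff of dy ∧ dz: 6*y + z
Step 2: Apply d again to each 2-form coefficient. The only possible 3-form in R^3 is dx ∧ dy ∧ dz, with coefficient
  ∂(coeff of dy∧dz)/∂x - ∂(coeff of dx∧dz)/∂y + ∂(coeff of dx∧dy)/∂z
  = ∂/∂x (6*y + z) - ∂/∂y (-2*z) + ∂/∂z (6*x - 4*y).
Each of these terms simplifies to sums of mixed partials that cancel in pairs. The result is 0 (by equality of mixed partials for smooth functions — Schwarz / Clairaut).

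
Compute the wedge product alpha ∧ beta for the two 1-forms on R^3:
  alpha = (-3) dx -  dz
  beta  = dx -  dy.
alpha ∧ beta = (3) dx ∧ dy + (1) dx ∧ dz + (-1) dy ∧ dz

Distribute the wedge, using dx_i ∧ dx_j = -dx_j ∧ dx_i and dx_i ∧ dx_i = 0. For each pair (i, j) with i < j, the coefficient of dx_i ∧ dx_j in alpha ∧ beta is (alpha_i * beta_j - alpha_j * beta_i). Collecting: alpha ∧ beta = (3) dx ∧ dy + (1) dx ∧ dz + (-1) dy ∧ dz.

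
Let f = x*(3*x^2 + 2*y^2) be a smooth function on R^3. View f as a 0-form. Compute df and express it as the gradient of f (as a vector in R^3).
df = (9*x^2 + 2*y^2) dx + (4*x*y) dy + (0) dz; grad f = (9*x^2 + 2*y^2, 4*x*y, 0)

For a 0-form f, d f = (∂f/∂x) dx + (∂f/∂y) dy + (∂f/∂z) dz. The components of the vector representation are exactly the entries of grad f in Cartesian coordinates:
  ∂f/∂x = 9*x^2 + 2*y^2
  ∂f/∂y = 4*x*y
  ∂f/∂z = 0.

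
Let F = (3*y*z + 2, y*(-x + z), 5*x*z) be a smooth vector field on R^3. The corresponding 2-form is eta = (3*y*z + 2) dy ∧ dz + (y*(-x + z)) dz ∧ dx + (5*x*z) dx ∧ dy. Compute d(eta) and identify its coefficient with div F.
d(eta) = (4*x + z) dx ∧ dy ∧ dz; div F = 4*x + z

For a 2-form in R^3 of the form above, applying d gives a 3-form with coefficient ∂P/∂x + ∂Q/∂y + ∂R/∂z:
  ∂P/∂x = 0
  ∂Q/∂y = -x + z
  ∂R/∂z = 5*x
Sum = 4*x + z, which is exactly div F.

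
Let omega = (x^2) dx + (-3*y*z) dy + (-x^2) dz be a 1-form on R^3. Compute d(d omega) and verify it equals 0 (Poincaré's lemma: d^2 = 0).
d(d omega) = 0

Step 1: d omega = sum_{i<j} (∂f_j/∂x_i - ∂f_i/∂x_j) dx_i ∧ dx_j:
  coeff of dx ∧ dy: 0
  coeff of dx ∧ dz: -2*x
  coeff of dy ∧ dz: 3*y
Step 2: Apply d again to each 2-form coefficient. The only possible 3-form in R^3 is dx ∧ dy ∧ dz, with coefficient
  ∂(coeff of dy∧dz)/∂x - ∂(coeff of dx∧dz)/∂y + ∂(coeff of dx∧dy)/∂z
  = ∂/∂x (3*y) - ∂/∂y (-2*x) + ∂/∂z (0).
Each of these terms simplifies to sums of mixed partials that cancel in pairs. The result is 0 (by equality of mixed partials for smooth functions — Schwarz / Clairaut).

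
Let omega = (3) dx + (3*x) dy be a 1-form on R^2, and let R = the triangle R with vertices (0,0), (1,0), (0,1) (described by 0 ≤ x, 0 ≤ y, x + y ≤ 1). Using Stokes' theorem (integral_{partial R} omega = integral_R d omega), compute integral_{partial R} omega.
integral_(partial R) omega = 3/2

Stokes: integral_partial_R omega = integral_R d omega with d omega = (∂Q/∂x - ∂P/∂y) dx ∧ dy.
  ∂Q/∂x = 3
  ∂P/∂y = 0
  integrand = ∂Q/∂x - ∂P/∂y = 3.
Integrating over R: integral_0^1 integral_0^{1-x} (3) dy dx = 3/2.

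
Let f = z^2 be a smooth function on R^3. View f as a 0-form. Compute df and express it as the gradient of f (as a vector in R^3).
df = (0) dx + (0) dy + (2*z) dz; grad f = (0, 0, 2*z)

For a 0-form f, d f = (∂f/∂x) dx + (∂f/∂y) dy + (∂f/∂z) dz. The components of the vector representation are exactly the entries of grad f in Cartesian coordinates:
  ∂f/∂x = 0
  ∂f/∂y = 0
  ∂f/∂z = 2*z.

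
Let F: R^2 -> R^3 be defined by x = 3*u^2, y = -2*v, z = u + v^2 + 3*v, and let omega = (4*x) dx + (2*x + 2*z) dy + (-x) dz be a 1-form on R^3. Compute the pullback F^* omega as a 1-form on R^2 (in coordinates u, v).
F^* omega = (u^2*(72*u - 3)) du + (-6*u^2*v - 21*u^2 - 4*u - 4*v^2 - 12*v) dv

Using F^*(f dg) = (f ∘ F) d(g ∘ F), substitute each coordinate x_i by F_i(u, v) in f_i, and replace dx_i by d F_i = (∂F_i/∂u) du + (∂F_i/∂v) dv.
  For the x component: f_1(F) = 12*u^2; d F_1 = (6*u) du + (0) dv
  For the y component: f_2(F) = 6*u^2 + 2*u + 2*v^2 + 6*v; d F_2 = (0) du + (-2) dv
  For the z component: f_3(F) = -3*u^2; d F_3 = (1) du + (2*v + 3) dv
Combining and collecting du, dv coefficients:
  coeff of du: u^2*(72*u - 3)
  coeff of dv: -6*u^2*v - 21*u^2 - 4*u - 4*v^2 - 12*v
F^* omega = (u^2*(72*u - 3)) du + (-6*u^2*v - 21*u^2 - 4*u - 4*v^2 - 12*v) dv.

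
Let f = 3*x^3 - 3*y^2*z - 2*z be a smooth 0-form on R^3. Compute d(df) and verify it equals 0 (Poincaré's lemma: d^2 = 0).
d(df) = 0

Step 1: df = sum_i (∂f/∂x_i) dx_i = (9*x^2) dx + (-6*y*z) dy + (-3*y^2 - 2) dz.
Step 2: Apply d again. Using the 1-form formula, the coefficient of dx ∧ dy in d(df) is ∂^2 f/∂x ∂y - ∂^2 f/∂y ∂x = (0) - (0) = 0 (equality of mixed partials for smooth f).
Similarly for dx ∧ dz and dy ∧ dz — all coefficients vanish. So d(df) = 0.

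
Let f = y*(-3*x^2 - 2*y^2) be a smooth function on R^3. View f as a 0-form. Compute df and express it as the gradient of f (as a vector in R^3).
df = (-6*x*y) dx + (-3*x^2 - 6*y^2) dy + (0) dz; grad f = (-6*x*y, -3*x^2 - 6*y^2, 0)

For a 0-form f, d f = (∂f/∂x) dx + (∂f/∂y) dy + (∂f/∂z) dz. The components of the vector representation are exactly the entries of grad f in Cartesian coordinates:
  ∂f/∂x = -6*x*y
  ∂f/∂y = -3*x^2 - 6*y^2
  ∂f/∂z = 0.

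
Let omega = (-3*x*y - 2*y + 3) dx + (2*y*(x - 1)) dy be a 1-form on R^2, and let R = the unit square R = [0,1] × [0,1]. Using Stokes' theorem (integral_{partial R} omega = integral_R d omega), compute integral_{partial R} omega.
integral_(partial R) omega = 9/2

Stokes: integral_partial_R omega = integral_R d omega with d omega = (∂Q/∂x - ∂P/∂y) dx ∧ dy.
  ∂Q/∂x = 2*y
  ∂P/∂y = -3*x - 2
  integrand = ∂Q/∂x - ∂P/∂y = 3*x + 2*y + 2.
Integrating over R: integral_0^1 integral_0^1 (3*x + 2*y + 2) dx dy = 9/2.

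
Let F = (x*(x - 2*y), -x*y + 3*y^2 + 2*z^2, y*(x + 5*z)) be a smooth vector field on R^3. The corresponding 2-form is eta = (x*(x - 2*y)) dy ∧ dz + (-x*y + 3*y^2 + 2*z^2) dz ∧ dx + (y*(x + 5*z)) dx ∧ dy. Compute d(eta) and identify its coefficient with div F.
d(eta) = (x + 9*y) dx ∧ dy ∧ dz; div F = x + 9*y

For a 2-form in R^3 of the form above, applying d gives a 3-form with coefficient ∂P/∂x + ∂Q/∂y + ∂R/∂z:
  ∂P/∂x = 2*x - 2*y
  ∂Q/∂y = -x + 6*y
  ∂R/∂z = 5*y
Sum = x + 9*y, which is exactly div F.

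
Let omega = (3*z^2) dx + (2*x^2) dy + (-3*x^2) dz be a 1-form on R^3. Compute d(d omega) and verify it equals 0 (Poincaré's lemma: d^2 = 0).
d(d omega) = 0

Step 1: d omega = sum_{i<j} (∂f_j/∂x_i - ∂f_i/∂x_j) dx_i ∧ dx_j:
  coeff of dx ∧ dy: 4*x
  coeff of dx ∧ dz: -6*x - 6*z
  coeff of dy ∧ dz: 0
Step 2: Apply d again to each 2-form coefficient. The only possible 3-form in R^3 is dx ∧ dy ∧ dz, with coefficient
  ∂(coeff of dy∧dz)/∂x - ∂(coeff of dx∧dz)/∂y + ∂(coeff of dx∧dy)/∂z
  = ∂/∂x (0) - ∂/∂y (-6*x - 6*z) + ∂/∂z (4*x).
Each of these terms simplifies to sums of mixed partials that cancel in pairs. The result is 0 (by equality of mixed partials for smooth functions — Schwarz / Clairaut).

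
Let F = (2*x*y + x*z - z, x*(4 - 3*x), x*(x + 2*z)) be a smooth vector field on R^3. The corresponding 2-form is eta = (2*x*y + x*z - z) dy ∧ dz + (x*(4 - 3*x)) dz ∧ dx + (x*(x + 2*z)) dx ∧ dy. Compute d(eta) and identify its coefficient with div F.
d(eta) = (2*x + 2*y + z) dx ∧ dy ∧ dz; div F = 2*x + 2*y + z

For a 2-form in R^3 of the form above, applying d gives a 3-form with coefficient ∂P/∂x + ∂Q/∂y + ∂R/∂z:
  ∂P/∂x = 2*y + z
  ∂Q/∂y = 0
  ∂R/∂z = 2*x
Sum = 2*x + 2*y + z, which is exactly div F.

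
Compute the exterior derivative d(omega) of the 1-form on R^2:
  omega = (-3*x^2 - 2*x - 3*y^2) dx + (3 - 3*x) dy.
d(omega) = (6*y - 3) dx ∧ dy

For a 1-form omega = sum_i f_i dx_i, the exterior derivative is
  d(omega) = sum_{i < j} (∂f_j/∂x_i - ∂f_i/∂x_j) dx_i ∧ dx_j.
  coefficient of dx ∧ dy: ∂f_2/∂x - ∂f_1/∂y = ∂(3 - 3*x)/∂x - ∂(-3*x^2 - 2*x - 3*y^2)/∂y = 6*y - 3
Assembling: d(omega) = (6*y - 3) dx ∧ dy.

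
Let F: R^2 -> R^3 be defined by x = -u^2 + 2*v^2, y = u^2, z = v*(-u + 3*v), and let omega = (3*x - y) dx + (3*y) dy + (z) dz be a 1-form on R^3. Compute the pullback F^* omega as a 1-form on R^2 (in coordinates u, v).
F^* omega = (14*u^3 - 11*u*v^2 - 3*v^3) du + (3*v*(-5*u^2 - 3*u*v + 14*v^2)) dv

Using F^*(f dg) = (f ∘ F) d(g ∘ F), substitute each coordinate x_i by F_i(u, v) in f_i, and replace dx_i by d F_i = (∂F_i/∂u) du + (∂F_i/∂v) dv.
  For the x component: f_1(F) = -4*u^2 + 6*v^2; d F_1 = (-2*u) du + (4*v) dv
  For the y component: f_2(F) = 3*u^2; d F_2 = (2*u) du + (0) dv
  For the z component: f_3(F) = v*(-u + 3*v); d F_3 = (-v) du + (-u + 6*v) dv
Combining and collecting du, dv coefficients:
  coeff of du: 14*u^3 - 11*u*v^2 - 3*v^3
  coeff of dv: 3*v*(-5*u^2 - 3*u*v + 14*v^2)
F^* omega = (14*u^3 - 11*u*v^2 - 3*v^3) du + (3*v*(-5*u^2 - 3*u*v + 14*v^2)) dv.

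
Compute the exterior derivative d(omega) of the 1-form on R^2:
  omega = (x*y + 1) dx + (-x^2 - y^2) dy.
d(omega) = (-3*x) dx ∧ dy

For a 1-form omega = sum_i f_i dx_i, the exterior derivative is
  d(omega) = sum_{i < j} (∂f_j/∂x_i - ∂f_i/∂x_j) dx_i ∧ dx_j.
  coefficient of dx ∧ dy: ∂f_2/∂x - ∂f_1/∂y = ∂(-x^2 - y^2)/∂x - ∂(x*y + 1)/∂y = -3*x
Assembling: d(omega) = (-3*x) dx ∧ dy.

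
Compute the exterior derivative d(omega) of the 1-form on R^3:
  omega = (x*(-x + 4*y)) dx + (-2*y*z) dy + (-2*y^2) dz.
d(omega) = (-4*x) dx ∧ dy + (-2*y) dy ∧ dz

For a 1-form omega = sum_i f_i dx_i, the exterior derivative is
  d(omega) = sum_{i < j} (∂f_j/∂x_i - ∂f_i/∂x_j) dx_i ∧ dx_j.
  coefficient of dx ∧ dy: ∂f_2/∂x - ∂f_1/∂y = ∂(-2*y*z)/∂x - ∂(x*(-x + 4*y))/∂y = -4*x
  coefficient of dy ∧ dz: ∂f_3/∂y - ∂f_2/∂z = ∂(-2*y^2)/∂y - ∂(-2*y*z)/∂z = -2*y
Assembling: d(omega) = (-4*x) dx ∧ dy + (-2*y) dy ∧ dz.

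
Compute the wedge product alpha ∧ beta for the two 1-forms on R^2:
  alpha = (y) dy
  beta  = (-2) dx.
alpha ∧ beta = (2*y) dx ∧ dy

Distribute the wedge, using dx_i ∧ dx_j = -dx_j ∧ dx_i and dx_i ∧ dx_i = 0. For each pair (i, j) with i < j, the coefficient of dx_i ∧ dx_j in alpha ∧ beta is (alpha_i * beta_j - alpha_j * beta_i). Collecting: alpha ∧ beta = (2*y) dx ∧ dy.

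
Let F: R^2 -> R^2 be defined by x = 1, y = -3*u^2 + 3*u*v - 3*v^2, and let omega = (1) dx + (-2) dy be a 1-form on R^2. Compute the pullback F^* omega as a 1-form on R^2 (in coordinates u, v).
F^* omega = (12*u - 6*v) du + (-6*u + 12*v) dv

Using F^*(f dg) = (f ∘ F) d(g ∘ F), substitute each coordinate x_i by F_i(u, v) in f_i, and replace dx_i by d F_i = (∂F_i/∂u) du + (∂F_i/∂v) dv.
  For the x component: f_1(F) = 1; d F_1 = (0) du + (0) dv
  For the y component: f_2(F) = -2; d F_2 = (-6*u + 3*v) du + (3*u - 6*v) dv
Combining and collecting du, dv coefficients:
  coeff of du: 12*u - 6*v
  coeff of dv: -6*u + 12*v
F^* omega = (12*u - 6*v) du + (-6*u + 12*v) dv.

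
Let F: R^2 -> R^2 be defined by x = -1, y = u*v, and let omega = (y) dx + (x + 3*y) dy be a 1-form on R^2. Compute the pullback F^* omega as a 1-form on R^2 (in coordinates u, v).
F^* omega = (v*(3*u*v - 1)) du + (u*(3*u*v - 1)) dv

Using F^*(f dg) = (f ∘ F) d(g ∘ F), substitute each coordinate x_i by F_i(u, v) in f_i, and replace dx_i by d F_i = (∂F_i/∂u) du + (∂F_i/∂v) dv.
  For the x component: f_1(F) = u*v; d F_1 = (0) du + (0) dv
  For the y component: f_2(F) = 3*u*v - 1; d F_2 = (v) du + (u) dv
Combining and collecting du, dv coefficients:
  coeff of du: v*(3*u*v - 1)
  coeff of dv: u*(3*u*v - 1)
F^* omega = (v*(3*u*v - 1)) du + (u*(3*u*v - 1)) dv.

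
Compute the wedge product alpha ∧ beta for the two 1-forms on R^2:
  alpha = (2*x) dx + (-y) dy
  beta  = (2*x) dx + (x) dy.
alpha ∧ beta = (2*x*(x + y)) dx ∧ dy

Distribute the wedge, using dx_i ∧ dx_j = -dx_j ∧ dx_i and dx_i ∧ dx_i = 0. For each pair (i, j) with i < j, the coefficient of dx_i ∧ dx_j in alpha ∧ beta is (alpha_i * beta_j - alpha_j * beta_i). Collecting: alpha ∧ beta = (2*x*(x + y)) dx ∧ dy.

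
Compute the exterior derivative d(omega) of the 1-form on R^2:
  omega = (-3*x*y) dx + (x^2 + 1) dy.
d(omega) = (5*x) dx ∧ dy

For a 1-form omega = sum_i f_i dx_i, the exterior derivative is
  d(omega) = sum_{i < j} (∂f_j/∂x_i - ∂f_i/∂x_j) dx_i ∧ dx_j.
  coefficient of dx ∧ dy: ∂f_2/∂x - ∂f_1/∂y = ∂(x^2 + 1)/∂x - ∂(-3*x*y)/∂y = 5*x
Assembling: d(omega) = (5*x) dx ∧ dy.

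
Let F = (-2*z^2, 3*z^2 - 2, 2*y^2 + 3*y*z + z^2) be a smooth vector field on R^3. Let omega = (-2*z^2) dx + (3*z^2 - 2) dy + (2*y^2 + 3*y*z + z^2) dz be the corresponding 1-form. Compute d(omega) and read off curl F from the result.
d(omega) = (4*y - 3*z) dy ∧ dz + (-4*z) dz ∧ dx + (0) dx ∧ dy; curl F = (4*y - 3*z, -4*z, 0)

d omega = sum_{i<j} (∂f_j/∂x_i - ∂f_i/∂x_j) dx_i ∧ dx_j. Under the identification (dy ∧ dz, dz ∧ dx, dx ∧ dy) ↔ (e_x, e_y, e_z), the coefficients are exactly the components of curl F. Compute:
  ∂R/∂y - ∂Q/∂z = (4*y + 3*z) - (6*z) = 4*y - 3*z
  ∂P/∂z - ∂R/∂x = (-4*z) - (0) = -4*z
  ∂Q/∂x - ∂P/∂y = (0) - (0) = 0.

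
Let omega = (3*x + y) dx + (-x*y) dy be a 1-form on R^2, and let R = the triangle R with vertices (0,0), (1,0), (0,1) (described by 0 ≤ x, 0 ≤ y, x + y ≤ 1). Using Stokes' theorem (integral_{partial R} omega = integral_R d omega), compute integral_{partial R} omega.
integral_(partial R) omega = -2/3

Stokes: integral_partial_R omega = integral_R d omega with d omega = (∂Q/∂x - ∂P/∂y) dx ∧ dy.
  ∂Q/∂x = -y
  ∂P/∂y = 1
  integrand = ∂Q/∂x - ∂P/∂y = -y - 1.
Integrating over R: integral_0^1 integral_0^{1-x} (-y - 1) dy dx = -2/3.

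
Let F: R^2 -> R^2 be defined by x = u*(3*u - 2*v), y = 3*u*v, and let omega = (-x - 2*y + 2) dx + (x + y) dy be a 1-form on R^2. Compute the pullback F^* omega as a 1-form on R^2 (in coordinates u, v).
F^* omega = (-18*u^3 - 9*u^2*v + 11*u*v^2 + 12*u - 4*v) du + (u*(15*u^2 + 11*u*v - 4)) dv

Using F^*(f dg) = (f ∘ F) d(g ∘ F), substitute each coordinate x_i by F_i(u, v) in f_i, and replace dx_i by d F_i = (∂F_i/∂u) du + (∂F_i/∂v) dv.
  For the x component: f_1(F) = -3*u^2 - 4*u*v + 2; d F_1 = (6*u - 2*v) du + (-2*u) dv
  For the y component: f_2(F) = u*(3*u + v); d F_2 = (3*v) du + (3*u) dv
Combining and collecting du, dv coefficients:
  coeff of du: -18*u^3 - 9*u^2*v + 11*u*v^2 + 12*u - 4*v
  coeff of dv: u*(15*u^2 + 11*u*v - 4)
F^* omega = (-18*u^3 - 9*u^2*v + 11*u*v^2 + 12*u - 4*v) du + (u*(15*u^2 + 11*u*v - 4)) dv.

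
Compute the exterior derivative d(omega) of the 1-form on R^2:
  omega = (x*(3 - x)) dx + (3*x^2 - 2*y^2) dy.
d(omega) = (6*x) dx ∧ dy

For a 1-form omega = sum_i f_i dx_i, the exterior derivative is
  d(omega) = sum_{i < j} (∂f_j/∂x_i - ∂f_i/∂x_j) dx_i ∧ dx_j.
  coefficient of dx ∧ dy: ∂f_2/∂x - ∂f_1/∂y = ∂(3*x^2 - 2*y^2)/∂x - ∂(x*(3 - x))/∂y = 6*x
Assembling: d(omega) = (6*x) dx ∧ dy.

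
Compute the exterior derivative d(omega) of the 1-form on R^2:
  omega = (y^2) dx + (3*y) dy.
d(omega) = (-2*y) dx ∧ dy

For a 1-form omega = sum_i f_i dx_i, the exterior derivative is
  d(omega) = sum_{i < j} (∂f_j/∂x_i - ∂f_i/∂x_j) dx_i ∧ dx_j.
  coefficient of dx ∧ dy: ∂f_2/∂x - ∂f_1/∂y = ∂(3*y)/∂x - ∂(y^2)/∂y = -2*y
Assembling: d(omega) = (-2*y) dx ∧ dy.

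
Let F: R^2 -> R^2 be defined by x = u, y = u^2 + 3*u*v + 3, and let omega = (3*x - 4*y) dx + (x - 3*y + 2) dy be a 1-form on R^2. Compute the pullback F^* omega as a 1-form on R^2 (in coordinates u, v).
F^* omega = (-6*u^3 - 27*u^2*v - 2*u^2 - 27*u*v^2 - 9*u*v - 11*u - 21*v - 12) du + (3*u*(-3*u^2 - 9*u*v + u - 7)) dv

Using F^*(f dg) = (f ∘ F) d(g ∘ F), substitute each coordinate x_i by F_i(u, v) in f_i, and replace dx_i by d F_i = (∂F_i/∂u) du + (∂F_i/∂v) dv.
  For the x component: f_1(F) = -4*u^2 - 12*u*v + 3*u - 12; d F_1 = (1) du + (0) dv
  For the y component: f_2(F) = -3*u^2 - 9*u*v + u - 7; d F_2 = (2*u + 3*v) du + (3*u) dv
Combining and collecting du, dv coefficients:
  coeff of du: -6*u^3 - 27*u^2*v - 2*u^2 - 27*u*v^2 - 9*u*v - 11*u - 21*v - 12
  coeff of dv: 3*u*(-3*u^2 - 9*u*v + u - 7)
F^* omega = (-6*u^3 - 27*u^2*v - 2*u^2 - 27*u*v^2 - 9*u*v - 11*u - 21*v - 12) du + (3*u*(-3*u^2 - 9*u*v + u - 7)) dv.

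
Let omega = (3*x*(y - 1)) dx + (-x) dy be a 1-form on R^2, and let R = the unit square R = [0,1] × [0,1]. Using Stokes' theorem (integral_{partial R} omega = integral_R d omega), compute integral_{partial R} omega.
integral_(partial R) omega = -5/2

Stokes: integral_partial_R omega = integral_R d omega with d omega = (∂Q/∂x - ∂P/∂y) dx ∧ dy.
  ∂Q/∂x = -1
  ∂P/∂y = 3*x
  integrand = ∂Q/∂x - ∂P/∂y = -3*x - 1.
Integrating over R: integral_0^1 integral_0^1 (-3*x - 1) dx dy = -5/2.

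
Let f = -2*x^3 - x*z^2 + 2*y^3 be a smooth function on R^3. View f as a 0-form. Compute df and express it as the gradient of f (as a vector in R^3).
df = (-6*x^2 - z^2) dx + (6*y^2) dy + (-2*x*z) dz; grad f = (-6*x^2 - z^2, 6*y^2, -2*x*z)

For a 0-form f, d f = (∂f/∂x) dx + (∂f/∂y) dy + (∂f/∂z) dz. The components of the vector representation are exactly the entries of grad f in Cartesian coordinates:
  ∂f/∂x = -6*x^2 - z^2
  ∂f/∂y = 6*y^2
  ∂f/∂z = -2*x*z.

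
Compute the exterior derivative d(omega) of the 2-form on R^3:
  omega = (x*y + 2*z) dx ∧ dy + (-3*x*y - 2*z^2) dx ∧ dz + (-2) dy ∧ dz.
d(omega) = (3*x + 2) dx ∧ dy ∧ dz

For a 2-form omega = sum_{i<j} g_{ij} dx_i ∧ dx_j, the exterior derivative is
  d(omega) = sum_{i<j} d(g_{ij}) ∧ dx_i ∧ dx_j = sum_{i<j, k} (∂g_{ij}/∂x_k) dx_k ∧ dx_i ∧ dx_j.
Expand each term, using dx_k ∧ dx_i ∧ dx_j = sgn(permutation) dx_{(a)} ∧ dx_{(b)} ∧ dx_{(c)} with (a < b < c) sorted:
  d(x*y + 2*z) includes (∂/∂z)(x*y + 2*z) dz = (2) dz, which multiplied by dx ∧ dy gives (2) dx ∧ dy ∧ dz
  d(-3*x*y - 2*z^2) includes (∂/∂y)(-3*x*y - 2*z^2) dy = (-3*x) dy, which multiplied by dx ∧ dz gives (3*x) dx ∧ dy ∧ dz
Collecting like 3-forms: d(omega) = (3*x + 2) dx ∧ dy ∧ dz.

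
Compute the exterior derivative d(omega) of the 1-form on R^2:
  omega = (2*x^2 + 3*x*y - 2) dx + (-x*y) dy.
d(omega) = (-3*x - y) dx ∧ dy

For a 1-form omega = sum_i f_i dx_i, the exterior derivative is
  d(omega) = sum_{i < j} (∂f_j/∂x_i - ∂f_i/∂x_j) dx_i ∧ dx_j.
  coefficient of dx ∧ dy: ∂f_2/∂x - ∂f_1/∂y = ∂(-x*y)/∂x - ∂(2*x^2 + 3*x*y - 2)/∂y = -3*x - y
Assembling: d(omega) = (-3*x - y) dx ∧ dy.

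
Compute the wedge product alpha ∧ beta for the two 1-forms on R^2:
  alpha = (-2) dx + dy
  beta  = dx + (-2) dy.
alpha ∧ beta = (3) dx ∧ dy

Distribute the wedge, using dx_i ∧ dx_j = -dx_j ∧ dx_i and dx_i ∧ dx_i = 0. For each pair (i, j) with i < j, the coefficient of dx_i ∧ dx_j in alpha ∧ beta is (alpha_i * beta_j - alpha_j * beta_i). Collecting: alpha ∧ beta = (3) dx ∧ dy.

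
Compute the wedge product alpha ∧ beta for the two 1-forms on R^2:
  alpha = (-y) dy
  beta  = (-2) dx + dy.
alpha ∧ beta = (-2*y) dx ∧ dy

Distribute the wedge, using dx_i ∧ dx_j = -dx_j ∧ dx_i and dx_i ∧ dx_i = 0. For each pair (i, j) with i < j, the coefficient of dx_i ∧ dx_j in alpha ∧ beta is (alpha_i * beta_j - alpha_j * beta_i). Collecting: alpha ∧ beta = (-2*y) dx ∧ dy.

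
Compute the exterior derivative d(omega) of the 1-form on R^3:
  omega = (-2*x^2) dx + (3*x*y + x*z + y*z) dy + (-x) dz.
d(omega) = (3*y + z) dx ∧ dy + (-1) dx ∧ dz + (-x - y) dy ∧ dz

For a 1-form omega = sum_i f_i dx_i, the exterior derivative is
  d(omega) = sum_{i < j} (∂f_j/∂x_i - ∂f_i/∂x_j) dx_i ∧ dx_j.
  coefficient of dx ∧ dy: ∂f_2/∂x - ∂f_1/∂y = ∂(3*x*y + x*z + y*z)/∂x - ∂(-2*x^2)/∂y = 3*y + z
  coefficient of dx ∧ dz: ∂f_3/∂x - ∂f_1/∂z = ∂(-x)/∂x - ∂(-2*x^2)/∂z = -1
  coefficient of dy ∧ dz: ∂f_3/∂y - ∂f_2/∂z = ∂(-x)/∂y - ∂(3*x*y + x*z + y*z)/∂z = -x - y
Assembling: d(omega) = (3*y + z) dx ∧ dy + (-1) dx ∧ dz + (-x - y) dy ∧ dz.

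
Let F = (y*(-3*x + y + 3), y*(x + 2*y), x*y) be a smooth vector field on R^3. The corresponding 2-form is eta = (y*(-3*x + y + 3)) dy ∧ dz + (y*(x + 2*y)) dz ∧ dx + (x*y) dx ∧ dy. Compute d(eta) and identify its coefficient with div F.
d(eta) = (x + y) dx ∧ dy ∧ dz; div F = x + y

For a 2-form in R^3 of the form above, applying d gives a 3-form with coefficient ∂P/∂x + ∂Q/∂y + ∂R/∂z:
  ∂P/∂x = -3*y
  ∂Q/∂y = x + 4*y
  ∂R/∂z = 0
Sum = x + y, which is exactly div F.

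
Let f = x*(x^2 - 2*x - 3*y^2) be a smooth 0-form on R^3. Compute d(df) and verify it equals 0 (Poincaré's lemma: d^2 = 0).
d(df) = 0

Step 1: df = sum_i (∂f/∂x_i) dx_i = (3*x^2 - 4*x - 3*y^2) dx + (-6*x*y) dy + (0) dz.
Step 2: Apply d again. Using the 1-form formula, the coefficient of dx ∧ dy in d(df) is ∂^2 f/∂x ∂y - ∂^2 f/∂y ∂x = (-6*y) - (-6*y) = 0 (equality of mixed partials for smooth f).
Similarly for dx ∧ dz and dy ∧ dz — all coefficients vanish. So d(df) = 0.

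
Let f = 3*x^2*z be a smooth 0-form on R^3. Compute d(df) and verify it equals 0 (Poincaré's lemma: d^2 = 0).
d(df) = 0

Step 1: df = sum_i (∂f/∂x_i) dx_i = (6*x*z) dx + (0) dy + (3*x^2) dz.
Step 2: Apply d again. Using the 1-form formula, the coefficient of dx ∧ dy in d(df) is ∂^2 f/∂x ∂y - ∂^2 f/∂y ∂x = (0) - (0) = 0 (equality of mixed partials for smooth f).
Similarly for dx ∧ dz and dy ∧ dz — all coefficients vanish. So d(df) = 0.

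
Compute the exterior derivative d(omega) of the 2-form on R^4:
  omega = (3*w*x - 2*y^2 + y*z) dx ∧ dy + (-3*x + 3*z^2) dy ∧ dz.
d(omega) = (y - 3) dx ∧ dy ∧ dz + (3*x) dx ∧ dy ∧ dw

For a 2-form omega = sum_{i<j} g_{ij} dx_i ∧ dx_j, the exterior derivative is
  d(omega) = sum_{i<j} d(g_{ij}) ∧ dx_i ∧ dx_j = sum_{i<j, k} (∂g_{ij}/∂x_k) dx_k ∧ dx_i ∧ dx_j.
Expand each term, using dx_k ∧ dx_i ∧ dx_j = sgn(permutation) dx_{(a)} ∧ dx_{(b)} ∧ dx_{(c)} with (a < b < c) sorted:
  d(3*w*x - 2*y^2 + y*z) includes (∂/∂z)(3*w*x - 2*y^2 + y*z) dz = (y) dz, which multiplied by dx ∧ dy gives (y) dx ∧ dy ∧ dz
  d(3*w*x - 2*y^2 + y*z) includes (∂/∂w)(3*w*x - 2*y^2 + y*z) dw = (3*x) dw, which multiplied by dx ∧ dy gives (3*x) dx ∧ dy ∧ dw
  d(-3*x + 3*z^2) includes (∂/∂x)(-3*x + 3*z^2) dx = (-3) dx, which multiplied by dy ∧ dz gives (-3) dx ∧ dy ∧ dz
Collecting like 3-forms: d(omega) = (y - 3) dx ∧ dy ∧ dz + (3*x) dx ∧ dy ∧ dw.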